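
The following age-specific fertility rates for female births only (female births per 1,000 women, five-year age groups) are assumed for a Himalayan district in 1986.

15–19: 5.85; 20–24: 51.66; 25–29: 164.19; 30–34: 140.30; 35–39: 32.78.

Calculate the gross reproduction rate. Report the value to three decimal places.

1.974

Sum of female ASFRs = 5.85 + 51.66 + 164.19 + 140.30 + 32.78 = 394.78
GRR = 5 × 394.78 / 1000 = 1.9739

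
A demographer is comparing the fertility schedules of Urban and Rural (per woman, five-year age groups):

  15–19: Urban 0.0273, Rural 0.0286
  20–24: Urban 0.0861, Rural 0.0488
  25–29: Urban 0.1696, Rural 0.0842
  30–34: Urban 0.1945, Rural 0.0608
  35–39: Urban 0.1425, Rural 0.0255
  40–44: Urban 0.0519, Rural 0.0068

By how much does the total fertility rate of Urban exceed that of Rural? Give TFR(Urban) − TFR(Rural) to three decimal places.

Urban:
  Sum of ASFRs = 0.0273 + 0.0861 + 0.1696 + 0.1945 + 0.1425 + 0.0519 = 0.6719
  TFR = 5 × 0.6719 = 3.3595
Rural:
  Sum of ASFRs = 0.0286 + 0.0488 + 0.0842 + 0.0608 + 0.0255 + 0.0068 = 0.2547
  TFR = 5 × 0.2547 = 1.2735
Difference = 3.3595 − 1.2735 = 2.086

2.086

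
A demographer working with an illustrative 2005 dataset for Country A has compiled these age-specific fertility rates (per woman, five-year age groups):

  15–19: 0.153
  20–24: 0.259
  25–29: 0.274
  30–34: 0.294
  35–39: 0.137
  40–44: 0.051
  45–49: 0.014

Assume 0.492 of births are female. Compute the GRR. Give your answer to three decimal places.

Proportion female at birth = 0.492.
Sum of ASFRs = 0.153 + 0.259 + 0.274 + 0.294 + 0.137 + 0.051 + 0.014 = 1.182
TFR = 5 × 1.182 = 5.91
GRR = 0.492 × 5.91 = 2.90772

2.908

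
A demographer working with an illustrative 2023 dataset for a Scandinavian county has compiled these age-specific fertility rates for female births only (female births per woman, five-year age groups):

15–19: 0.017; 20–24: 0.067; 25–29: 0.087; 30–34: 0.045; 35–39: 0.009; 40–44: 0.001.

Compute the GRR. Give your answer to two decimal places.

1.13

Sum of female ASFRs = 0.017 + 0.067 + 0.087 + 0.045 + 0.009 + 0.001 = 0.226
GRR = 5 × 0.226 = 1.13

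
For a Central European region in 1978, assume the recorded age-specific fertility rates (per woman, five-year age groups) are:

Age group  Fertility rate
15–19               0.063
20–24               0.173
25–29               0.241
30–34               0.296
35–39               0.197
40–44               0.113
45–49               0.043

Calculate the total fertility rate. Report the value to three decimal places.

Sum of ASFRs = 0.063 + 0.173 + 0.241 + 0.296 + 0.197 + 0.113 + 0.043 = 1.126
TFR = 5 × 1.126 = 5.63

5.630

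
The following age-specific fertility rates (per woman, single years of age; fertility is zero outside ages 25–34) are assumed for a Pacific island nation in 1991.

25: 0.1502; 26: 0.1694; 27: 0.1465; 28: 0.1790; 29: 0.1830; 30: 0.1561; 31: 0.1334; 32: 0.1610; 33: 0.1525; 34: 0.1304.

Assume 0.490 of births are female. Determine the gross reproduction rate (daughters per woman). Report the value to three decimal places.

0.765

Proportion female at birth = 0.490.
Sum of ASFRs = 0.1502 + 0.1694 + 0.1465 + 0.1790 + 0.1830 + 0.1561 + 0.1334 + 0.1610 + 0.1525 + 0.1304 = 1.5615
TFR = 1.5615
GRR = 0.490 × 1.5615 = 0.76514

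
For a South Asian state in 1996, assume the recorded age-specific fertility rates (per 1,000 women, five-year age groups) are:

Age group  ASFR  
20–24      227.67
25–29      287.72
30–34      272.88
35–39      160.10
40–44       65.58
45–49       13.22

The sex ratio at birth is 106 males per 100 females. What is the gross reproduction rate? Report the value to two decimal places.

2.49

Proportion female at birth = 100 / (100 + 106) = 0.48544.
Sum of ASFRs = 227.67 + 287.72 + 272.88 + 160.10 + 65.58 + 13.22 = 1027.17
TFR = 5 × 1027.17 / 1000 = 5.13585
GRR = 0.48544 × 5.13585 = 2.49315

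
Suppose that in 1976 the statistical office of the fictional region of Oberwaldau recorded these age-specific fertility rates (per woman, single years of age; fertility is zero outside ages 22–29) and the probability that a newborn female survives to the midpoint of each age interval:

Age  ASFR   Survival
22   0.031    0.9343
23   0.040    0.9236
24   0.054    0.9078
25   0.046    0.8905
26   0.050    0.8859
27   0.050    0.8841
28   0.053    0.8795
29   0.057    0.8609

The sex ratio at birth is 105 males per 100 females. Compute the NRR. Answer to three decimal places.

0.166

Proportion female at birth = 100 / (100 + 105) = 0.48780.
Each age group contributes 1 × ASFR × survival:
  22: 1 × 0.031 × 0.9343 = 0.02896
  23: 1 × 0.040 × 0.9236 = 0.03694
  24: 1 × 0.054 × 0.9078 = 0.04902
  25: 1 × 0.046 × 0.8905 = 0.04096
  26: 1 × 0.050 × 0.8859 = 0.04430
  27: 1 × 0.050 × 0.8841 = 0.04421
  28: 1 × 0.053 × 0.8795 = 0.04661
  29: 1 × 0.057 × 0.8609 = 0.04907
Sum = 0.34007
NRR = 0.48780 × 0.34007 = 0.16589
NRR < 1, so the cohort does not fully replace itself.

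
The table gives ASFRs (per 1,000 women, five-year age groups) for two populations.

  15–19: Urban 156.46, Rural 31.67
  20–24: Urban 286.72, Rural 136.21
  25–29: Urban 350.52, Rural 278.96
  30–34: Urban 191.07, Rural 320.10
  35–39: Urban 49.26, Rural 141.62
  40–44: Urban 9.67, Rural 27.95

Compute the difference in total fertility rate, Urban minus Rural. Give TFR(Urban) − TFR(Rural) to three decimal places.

Urban:
  Sum of ASFRs = 156.46 + 286.72 + 350.52 + 191.07 + 49.26 + 9.67 = 1043.70
  TFR = 5 × 1043.70 / 1000 = 5.2185
Rural:
  Sum of ASFRs = 31.67 + 136.21 + 278.96 + 320.10 + 141.62 + 27.95 = 936.51
  TFR = 5 × 936.51 / 1000 = 4.68255
Difference = 5.2185 − 4.68255 = 0.53595

0.536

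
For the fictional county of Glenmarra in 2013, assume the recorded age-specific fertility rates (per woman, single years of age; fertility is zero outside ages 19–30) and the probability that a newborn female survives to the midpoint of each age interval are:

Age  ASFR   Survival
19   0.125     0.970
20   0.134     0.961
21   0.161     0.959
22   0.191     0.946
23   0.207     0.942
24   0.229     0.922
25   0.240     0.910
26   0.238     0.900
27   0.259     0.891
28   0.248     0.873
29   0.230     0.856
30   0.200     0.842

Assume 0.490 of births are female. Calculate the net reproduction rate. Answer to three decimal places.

1.096

Proportion female at birth = 0.490.
Per-age-group product (1 × ASFR × survival probability):
  19: 1 × 0.125 × 0.970 = 0.12125
  20: 1 × 0.134 × 0.961 = 0.12877
  21: 1 × 0.161 × 0.959 = 0.15440
  22: 1 × 0.191 × 0.946 = 0.18069
  23: 1 × 0.207 × 0.942 = 0.19499
  24: 1 × 0.229 × 0.922 = 0.21114
  25: 1 × 0.240 × 0.910 = 0.21840
  26: 1 × 0.238 × 0.900 = 0.21420
  27: 1 × 0.259 × 0.891 = 0.23077
  28: 1 × 0.248 × 0.873 = 0.21650
  29: 1 × 0.230 × 0.856 = 0.19688
  30: 1 × 0.200 × 0.842 = 0.16840
Sum = 2.23639
NRR = 0.490 × 2.23639 = 1.09583
With NRR above 1 the population is above replacement fertility.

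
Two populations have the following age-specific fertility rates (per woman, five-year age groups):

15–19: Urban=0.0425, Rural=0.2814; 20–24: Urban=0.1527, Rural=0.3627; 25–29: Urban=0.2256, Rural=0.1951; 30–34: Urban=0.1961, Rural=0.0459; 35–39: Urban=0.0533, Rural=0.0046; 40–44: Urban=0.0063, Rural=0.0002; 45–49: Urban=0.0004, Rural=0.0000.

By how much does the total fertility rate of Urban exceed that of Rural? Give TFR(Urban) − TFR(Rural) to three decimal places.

-1.065

Urban:
  Sum of ASFRs = 0.0425 + 0.1527 + 0.2256 + 0.1961 + 0.0533 + 0.0063 + 0.0004 = 0.6769
  TFR = 5 × 0.6769 = 3.3845
Rural:
  Sum of ASFRs = 0.2814 + 0.3627 + 0.1951 + 0.0459 + 0.0046 + 0.0002 + 0.0000 = 0.8899
  TFR = 5 × 0.8899 = 4.4495
Difference = 3.3845 − 4.4495 = -1.065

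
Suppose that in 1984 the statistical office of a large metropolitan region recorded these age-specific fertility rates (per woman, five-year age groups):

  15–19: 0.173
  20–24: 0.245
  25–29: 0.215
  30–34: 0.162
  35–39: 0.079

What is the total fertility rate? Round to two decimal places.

Sum of ASFRs = 0.173 + 0.245 + 0.215 + 0.162 + 0.079 = 0.874
TFR = 5 × 0.874 = 4.37

4.37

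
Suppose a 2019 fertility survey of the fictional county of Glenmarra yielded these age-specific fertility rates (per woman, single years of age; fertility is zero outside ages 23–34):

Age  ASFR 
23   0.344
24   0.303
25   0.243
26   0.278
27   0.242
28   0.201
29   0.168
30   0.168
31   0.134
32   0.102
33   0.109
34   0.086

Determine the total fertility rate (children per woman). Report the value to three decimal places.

2.378

Sum of ASFRs = 0.344 + 0.303 + 0.243 + 0.278 + 0.242 + 0.201 + 0.168 + 0.168 + 0.134 + 0.102 + 0.109 + 0.086 = 2.378
TFR = 2.378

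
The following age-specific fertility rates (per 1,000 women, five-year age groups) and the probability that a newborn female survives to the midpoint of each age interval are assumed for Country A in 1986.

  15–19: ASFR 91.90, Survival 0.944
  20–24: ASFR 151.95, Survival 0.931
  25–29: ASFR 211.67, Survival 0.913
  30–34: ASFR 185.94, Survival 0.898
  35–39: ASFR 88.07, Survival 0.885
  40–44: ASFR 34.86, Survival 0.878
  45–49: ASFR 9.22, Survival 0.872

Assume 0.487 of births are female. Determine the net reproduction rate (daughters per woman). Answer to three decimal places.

1.717

Proportion female at birth = 0.487.
Per-age-group product (5 × ASFR × survival probability):
  15–19: 5 × 91.90/1000 × 0.944 = 0.43377
  20–24: 5 × 151.95/1000 × 0.931 = 0.70733
  25–29: 5 × 211.67/1000 × 0.913 = 0.96627
  30–34: 5 × 185.94/1000 × 0.898 = 0.83487
  35–39: 5 × 88.07/1000 × 0.885 = 0.38971
  40–44: 5 × 34.86/1000 × 0.878 = 0.15304
  45–49: 5 × 9.22/1000 × 0.872 = 0.04020
Sum = 3.52519
NRR = 0.487 × 3.52519 = 1.71677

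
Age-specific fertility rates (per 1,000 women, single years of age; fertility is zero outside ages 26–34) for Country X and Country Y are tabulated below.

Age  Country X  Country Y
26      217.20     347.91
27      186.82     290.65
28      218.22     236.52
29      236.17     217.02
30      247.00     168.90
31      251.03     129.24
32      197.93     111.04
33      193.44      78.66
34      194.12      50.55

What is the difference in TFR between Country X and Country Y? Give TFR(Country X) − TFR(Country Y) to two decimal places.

0.31

Country X:
  Sum of ASFRs = 217.20 + 186.82 + 218.22 + 236.17 + 247.00 + 251.03 + 197.93 + 193.44 + 194.12 = 1941.93
  TFR = 1941.93 / 1000 = 1.94193
Country Y:
  Sum of ASFRs = 347.91 + 290.65 + 236.52 + 217.02 + 168.90 + 129.24 + 111.04 + 78.66 + 50.55 = 1630.49
  TFR = 1630.49 / 1000 = 1.63049
Difference = 1.94193 − 1.63049 = 0.31144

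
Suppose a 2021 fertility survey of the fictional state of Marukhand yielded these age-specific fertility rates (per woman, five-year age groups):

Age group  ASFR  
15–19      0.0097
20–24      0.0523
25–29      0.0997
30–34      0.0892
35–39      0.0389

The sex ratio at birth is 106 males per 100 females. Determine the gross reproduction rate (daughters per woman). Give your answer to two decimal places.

Proportion female at birth = 100 / (100 + 106) = 0.48544.
Sum of ASFRs = 0.0097 + 0.0523 + 0.0997 + 0.0892 + 0.0389 = 0.2898
TFR = 5 × 0.2898 = 1.449
GRR = 0.48544 × 1.449 = 0.70340

0.70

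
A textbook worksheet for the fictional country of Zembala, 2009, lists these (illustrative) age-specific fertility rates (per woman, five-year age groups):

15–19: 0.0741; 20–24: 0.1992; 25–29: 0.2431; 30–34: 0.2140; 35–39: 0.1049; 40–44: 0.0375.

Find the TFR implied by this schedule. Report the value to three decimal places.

4.364

Sum of ASFRs = 0.0741 + 0.1992 + 0.2431 + 0.2140 + 0.1049 + 0.0375 = 0.8728
TFR = 5 × 0.8728 = 4.364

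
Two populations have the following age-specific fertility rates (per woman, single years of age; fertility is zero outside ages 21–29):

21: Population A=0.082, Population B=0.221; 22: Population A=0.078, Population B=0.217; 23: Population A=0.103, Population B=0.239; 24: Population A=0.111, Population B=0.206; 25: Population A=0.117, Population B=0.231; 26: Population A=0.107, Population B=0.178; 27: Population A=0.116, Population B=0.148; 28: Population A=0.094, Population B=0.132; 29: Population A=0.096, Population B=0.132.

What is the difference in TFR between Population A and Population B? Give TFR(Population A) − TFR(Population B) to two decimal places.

-0.80

Population A:
  Sum of ASFRs = 0.082 + 0.078 + 0.103 + 0.111 + 0.117 + 0.107 + 0.116 + 0.094 + 0.096 = 0.904
  TFR = 0.904
Population B:
  Sum of ASFRs = 0.221 + 0.217 + 0.239 + 0.206 + 0.231 + 0.178 + 0.148 + 0.132 + 0.132 = 1.704
  TFR = 1.704
Difference = 0.904 − 1.704 = -0.8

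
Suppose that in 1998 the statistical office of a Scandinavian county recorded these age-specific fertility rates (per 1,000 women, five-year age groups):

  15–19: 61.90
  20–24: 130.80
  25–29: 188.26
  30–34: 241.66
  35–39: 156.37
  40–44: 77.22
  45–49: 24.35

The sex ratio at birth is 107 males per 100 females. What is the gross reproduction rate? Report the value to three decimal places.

2.127

Proportion female at birth = 100 / (100 + 107) = 0.48309.
Sum of ASFRs = 61.90 + 130.80 + 188.26 + 241.66 + 156.37 + 77.22 + 24.35 = 880.56
TFR = 5 × 880.56 / 1000 = 4.4028
GRR = 0.48309 × 4.4028 = 2.12695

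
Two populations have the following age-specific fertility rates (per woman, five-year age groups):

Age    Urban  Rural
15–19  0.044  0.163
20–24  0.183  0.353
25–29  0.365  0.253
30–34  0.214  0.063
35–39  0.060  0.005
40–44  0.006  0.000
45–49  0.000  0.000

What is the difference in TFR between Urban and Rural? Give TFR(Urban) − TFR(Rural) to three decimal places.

0.175

Urban:
  Sum of ASFRs = 0.044 + 0.183 + 0.365 + 0.214 + 0.060 + 0.006 + 0.000 = 0.872
  TFR = 5 × 0.872 = 4.36
Rural:
  Sum of ASFRs = 0.163 + 0.353 + 0.253 + 0.063 + 0.005 + 0.000 + 0.000 = 0.837
  TFR = 5 × 0.837 = 4.185
Difference = 4.36 − 4.185 = 0.175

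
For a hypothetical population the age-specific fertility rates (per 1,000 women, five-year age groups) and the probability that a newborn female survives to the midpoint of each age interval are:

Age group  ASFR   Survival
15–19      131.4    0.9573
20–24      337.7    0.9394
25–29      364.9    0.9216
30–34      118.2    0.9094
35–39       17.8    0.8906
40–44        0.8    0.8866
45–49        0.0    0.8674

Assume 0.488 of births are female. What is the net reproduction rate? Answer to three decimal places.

2.204

Proportion female at birth = 0.488.
Survival-weighted fertility by age (5·fₓ·Sₓ):
  15–19: 5 × 131.4/1000 × 0.9573 = 0.62895
  20–24: 5 × 337.7/1000 × 0.9394 = 1.58618
  25–29: 5 × 364.9/1000 × 0.9216 = 1.68146
  30–34: 5 × 118.2/1000 × 0.9094 = 0.53746
  35–39: 5 × 17.8/1000 × 0.8906 = 0.07926
  40–44: 5 × 0.8/1000 × 0.8866 = 0.00355
  45–49: 5 × 0.0/1000 × 0.8674 = 0.00000
Sum = 4.51686
NRR = 0.488 × 4.51686 = 2.20423
With NRR above 1 the population is above replacement fertility.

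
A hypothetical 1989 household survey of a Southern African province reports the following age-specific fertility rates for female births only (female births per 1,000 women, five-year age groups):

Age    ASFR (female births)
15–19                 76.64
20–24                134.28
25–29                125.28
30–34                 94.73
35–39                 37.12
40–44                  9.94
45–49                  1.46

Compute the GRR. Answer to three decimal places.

2.397

Sum of female ASFRs = 76.64 + 134.28 + 125.28 + 94.73 + 37.12 + 9.94 + 1.46 = 479.45
GRR = 5 × 479.45 / 1000 = 2.39725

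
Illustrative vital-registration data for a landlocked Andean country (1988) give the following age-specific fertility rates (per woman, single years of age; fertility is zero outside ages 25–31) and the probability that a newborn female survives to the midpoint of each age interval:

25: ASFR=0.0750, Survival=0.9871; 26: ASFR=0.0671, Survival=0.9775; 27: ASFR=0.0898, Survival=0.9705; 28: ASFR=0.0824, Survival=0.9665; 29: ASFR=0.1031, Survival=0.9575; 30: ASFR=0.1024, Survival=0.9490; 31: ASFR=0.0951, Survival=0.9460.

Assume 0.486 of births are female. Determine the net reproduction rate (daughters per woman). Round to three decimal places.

0.288

Proportion female at birth = 0.486.
Each age group contributes 1 × ASFR × survival:
  25: 1 × 0.0750 × 0.9871 = 0.07403
  26: 1 × 0.0671 × 0.9775 = 0.06559
  27: 1 × 0.0898 × 0.9705 = 0.08715
  28: 1 × 0.0824 × 0.9665 = 0.07964
  29: 1 × 0.1031 × 0.9575 = 0.09872
  30: 1 × 0.1024 × 0.9490 = 0.09718
  31: 1 × 0.0951 × 0.9460 = 0.08996
Sum = 0.59227
NRR = 0.486 × 0.59227 = 0.28784
With NRR below 1 the population is below replacement fertility.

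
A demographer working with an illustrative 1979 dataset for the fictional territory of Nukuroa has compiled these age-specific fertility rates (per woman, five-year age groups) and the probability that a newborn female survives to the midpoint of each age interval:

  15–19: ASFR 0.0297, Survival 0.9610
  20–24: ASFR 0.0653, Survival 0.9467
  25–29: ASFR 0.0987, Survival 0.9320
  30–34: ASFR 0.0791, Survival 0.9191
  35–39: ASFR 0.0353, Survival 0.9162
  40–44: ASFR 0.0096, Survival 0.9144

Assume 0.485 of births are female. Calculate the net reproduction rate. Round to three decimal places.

Proportion female at birth = 0.485.
Per-age-group product (5 × ASFR × survival probability):
  15–19: 5 × 0.0297 × 0.9610 = 0.14271
  20–24: 5 × 0.0653 × 0.9467 = 0.30910
  25–29: 5 × 0.0987 × 0.9320 = 0.45994
  30–34: 5 × 0.0791 × 0.9191 = 0.36350
  35–39: 5 × 0.0353 × 0.9162 = 0.16171
  40–44: 5 × 0.0096 × 0.9144 = 0.04389
Sum = 1.48085
NRR = 0.485 × 1.48085 = 0.71821

0.718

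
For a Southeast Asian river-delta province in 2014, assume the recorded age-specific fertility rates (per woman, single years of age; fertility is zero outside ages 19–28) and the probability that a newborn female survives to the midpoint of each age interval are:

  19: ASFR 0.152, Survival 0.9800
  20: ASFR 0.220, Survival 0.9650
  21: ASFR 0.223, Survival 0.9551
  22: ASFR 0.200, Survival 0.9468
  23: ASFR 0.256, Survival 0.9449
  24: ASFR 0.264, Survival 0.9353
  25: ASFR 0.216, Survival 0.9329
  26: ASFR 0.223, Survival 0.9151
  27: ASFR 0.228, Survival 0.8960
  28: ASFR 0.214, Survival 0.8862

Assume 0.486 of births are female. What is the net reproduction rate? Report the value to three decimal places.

Proportion female at birth = 0.486.
Survival-weighted fertility by age (1·fₓ·Sₓ):
  19: 1 × 0.152 × 0.9800 = 0.14896
  20: 1 × 0.220 × 0.9650 = 0.21230
  21: 1 × 0.223 × 0.9551 = 0.21299
  22: 1 × 0.200 × 0.9468 = 0.18936
  23: 1 × 0.256 × 0.9449 = 0.24189
  24: 1 × 0.264 × 0.9353 = 0.24692
  25: 1 × 0.216 × 0.9329 = 0.20151
  26: 1 × 0.223 × 0.9151 = 0.20407
  27: 1 × 0.228 × 0.8960 = 0.20429
  28: 1 × 0.214 × 0.8862 = 0.18965
Sum = 2.05194
NRR = 0.486 × 2.05194 = 0.99724
NRR < 1, so the cohort does not fully replace itself.

0.997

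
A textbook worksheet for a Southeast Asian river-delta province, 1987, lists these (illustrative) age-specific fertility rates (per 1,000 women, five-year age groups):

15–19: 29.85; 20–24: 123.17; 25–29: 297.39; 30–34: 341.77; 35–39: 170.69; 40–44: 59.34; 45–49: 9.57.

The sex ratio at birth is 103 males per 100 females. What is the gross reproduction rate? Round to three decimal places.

Proportion female at birth = 100 / (100 + 103) = 0.49261.
Sum of ASFRs = 29.85 + 123.17 + 297.39 + 341.77 + 170.69 + 59.34 + 9.57 = 1031.78
TFR = 5 × 1031.78 / 1000 = 5.1589
GRR = 0.49261 × 5.1589 = 2.54133

2.541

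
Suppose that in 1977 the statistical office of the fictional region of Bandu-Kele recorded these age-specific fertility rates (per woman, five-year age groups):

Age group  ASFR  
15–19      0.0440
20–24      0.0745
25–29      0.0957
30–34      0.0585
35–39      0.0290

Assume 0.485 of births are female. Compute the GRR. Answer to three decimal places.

0.732

Proportion female at birth = 0.485.
Sum of ASFRs = 0.0440 + 0.0745 + 0.0957 + 0.0585 + 0.0290 = 0.3017
TFR = 5 × 0.3017 = 1.5085
GRR = 0.485 × 1.5085 = 0.73162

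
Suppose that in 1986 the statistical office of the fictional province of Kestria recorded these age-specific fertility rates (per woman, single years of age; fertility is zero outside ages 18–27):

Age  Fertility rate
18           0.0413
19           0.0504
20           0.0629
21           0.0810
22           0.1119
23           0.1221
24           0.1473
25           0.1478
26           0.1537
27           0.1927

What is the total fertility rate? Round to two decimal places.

1.11

Sum of ASFRs = 0.0413 + 0.0504 + 0.0629 + 0.0810 + 0.1119 + 0.1221 + 0.1473 + 0.1478 + 0.1537 + 0.1927 = 1.1111
TFR = 1.1111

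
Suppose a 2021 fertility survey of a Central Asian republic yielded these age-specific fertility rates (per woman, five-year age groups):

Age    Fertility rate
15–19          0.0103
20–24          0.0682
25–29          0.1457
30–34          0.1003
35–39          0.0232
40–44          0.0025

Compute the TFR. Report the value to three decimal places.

1.751

Sum of ASFRs = 0.0103 + 0.0682 + 0.1457 + 0.1003 + 0.0232 + 0.0025 = 0.3502
TFR = 5 × 0.3502 = 1.751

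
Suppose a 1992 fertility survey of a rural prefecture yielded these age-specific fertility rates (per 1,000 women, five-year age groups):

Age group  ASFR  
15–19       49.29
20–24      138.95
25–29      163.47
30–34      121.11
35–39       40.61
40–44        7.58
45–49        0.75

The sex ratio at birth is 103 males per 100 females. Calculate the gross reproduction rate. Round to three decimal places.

1.285

Proportion female at birth = 100 / (100 + 103) = 0.49261.
Sum of ASFRs = 49.29 + 138.95 + 163.47 + 121.11 + 40.61 + 7.58 + 0.75 = 521.76
TFR = 5 × 521.76 / 1000 = 2.6088
GRR = 0.49261 × 2.6088 = 1.28512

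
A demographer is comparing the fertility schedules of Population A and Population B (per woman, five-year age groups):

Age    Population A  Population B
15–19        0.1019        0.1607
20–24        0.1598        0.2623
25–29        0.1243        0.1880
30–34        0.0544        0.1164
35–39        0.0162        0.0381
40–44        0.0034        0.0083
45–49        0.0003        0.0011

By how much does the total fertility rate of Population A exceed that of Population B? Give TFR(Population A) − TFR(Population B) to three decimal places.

Population A:
  Sum of ASFRs = 0.1019 + 0.1598 + 0.1243 + 0.0544 + 0.0162 + 0.0034 + 0.0003 = 0.4603
  TFR = 5 × 0.4603 = 2.3015
Population B:
  Sum of ASFRs = 0.1607 + 0.2623 + 0.1880 + 0.1164 + 0.0381 + 0.0083 + 0.0011 = 0.7749
  TFR = 5 × 0.7749 = 3.8745
Difference = 2.3015 − 3.8745 = -1.573

-1.573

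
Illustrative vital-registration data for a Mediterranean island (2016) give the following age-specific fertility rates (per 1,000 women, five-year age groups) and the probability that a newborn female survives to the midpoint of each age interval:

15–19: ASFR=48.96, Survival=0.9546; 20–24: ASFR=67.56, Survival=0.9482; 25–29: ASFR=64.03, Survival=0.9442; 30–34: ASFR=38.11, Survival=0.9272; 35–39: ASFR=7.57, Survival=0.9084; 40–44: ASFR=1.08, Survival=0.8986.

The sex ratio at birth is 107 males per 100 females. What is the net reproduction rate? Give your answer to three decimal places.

0.518

Proportion female at birth = 100 / (100 + 107) = 0.48309.
Each age group contributes 5 × ASFR × survival:
  15–19: 5 × 48.96/1000 × 0.9546 = 0.23369
  20–24: 5 × 67.56/1000 × 0.9482 = 0.32030
  25–29: 5 × 64.03/1000 × 0.9442 = 0.30229
  30–34: 5 × 38.11/1000 × 0.9272 = 0.17668
  35–39: 5 × 7.57/1000 × 0.9084 = 0.03438
  40–44: 5 × 1.08/1000 × 0.8986 = 0.00485
Sum = 1.07219
NRR = 0.48309 × 1.07219 = 0.51796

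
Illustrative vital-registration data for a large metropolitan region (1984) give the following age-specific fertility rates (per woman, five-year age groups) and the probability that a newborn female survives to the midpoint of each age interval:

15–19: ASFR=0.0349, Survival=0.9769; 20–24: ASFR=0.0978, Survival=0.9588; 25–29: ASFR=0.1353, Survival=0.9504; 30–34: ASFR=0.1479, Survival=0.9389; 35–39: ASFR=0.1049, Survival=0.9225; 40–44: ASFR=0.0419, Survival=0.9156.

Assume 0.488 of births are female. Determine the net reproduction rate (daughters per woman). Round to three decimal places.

Proportion female at birth = 0.488.
Per-age-group product (5 × ASFR × survival probability):
  15–19: 5 × 0.0349 × 0.9769 = 0.17047
  20–24: 5 × 0.0978 × 0.9588 = 0.46885
  25–29: 5 × 0.1353 × 0.9504 = 0.64295
  30–34: 5 × 0.1479 × 0.9389 = 0.69432
  35–39: 5 × 0.1049 × 0.9225 = 0.48385
  40–44: 5 × 0.0419 × 0.9156 = 0.19182
Sum = 2.65226
NRR = 0.488 × 2.65226 = 1.29430
An NRR exceeding 1 indicates intrinsic growth under these rates.

1.294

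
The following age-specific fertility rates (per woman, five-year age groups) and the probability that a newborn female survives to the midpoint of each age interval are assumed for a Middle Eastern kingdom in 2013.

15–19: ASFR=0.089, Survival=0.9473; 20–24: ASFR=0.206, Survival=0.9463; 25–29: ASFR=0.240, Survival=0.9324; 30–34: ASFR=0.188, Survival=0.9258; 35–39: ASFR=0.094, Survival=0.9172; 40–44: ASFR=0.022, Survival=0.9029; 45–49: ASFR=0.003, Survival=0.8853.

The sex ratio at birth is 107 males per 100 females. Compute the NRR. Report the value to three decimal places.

1.898

Proportion female at birth = 100 / (100 + 107) = 0.48309.
Survival-weighted fertility by age (5·fₓ·Sₓ):
  15–19: 5 × 0.089 × 0.9473 = 0.42155
  20–24: 5 × 0.206 × 0.9463 = 0.97469
  25–29: 5 × 0.240 × 0.9324 = 1.11888
  30–34: 5 × 0.188 × 0.9258 = 0.87025
  35–39: 5 × 0.094 × 0.9172 = 0.43108
  40–44: 5 × 0.022 × 0.9029 = 0.09932
  45–49: 5 × 0.003 × 0.8853 = 0.01328
Sum = 3.92905
NRR = 0.48309 × 3.92905 = 1.89808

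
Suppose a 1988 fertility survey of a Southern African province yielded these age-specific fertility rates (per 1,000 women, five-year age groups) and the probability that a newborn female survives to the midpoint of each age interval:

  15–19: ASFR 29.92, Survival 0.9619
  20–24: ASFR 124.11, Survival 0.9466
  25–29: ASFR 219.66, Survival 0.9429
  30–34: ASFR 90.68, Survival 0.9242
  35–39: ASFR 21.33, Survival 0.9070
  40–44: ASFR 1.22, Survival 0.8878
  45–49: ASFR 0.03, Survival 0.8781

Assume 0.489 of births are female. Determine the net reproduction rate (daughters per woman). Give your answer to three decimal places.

Proportion female at birth = 0.489.
Per-age-group product (5 × ASFR × survival probability):
  15–19: 5 × 29.92/1000 × 0.9619 = 0.14390
  20–24: 5 × 124.11/1000 × 0.9466 = 0.58741
  25–29: 5 × 219.66/1000 × 0.9429 = 1.03559
  30–34: 5 × 90.68/1000 × 0.9242 = 0.41903
  35–39: 5 × 21.33/1000 × 0.9070 = 0.09673
  40–44: 5 × 1.22/1000 × 0.8878 = 0.00542
  45–49: 5 × 0.03/1000 × 0.8781 = 0.00013
Sum = 2.28821
NRR = 0.489 × 2.28821 = 1.11893
With NRR above 1 the population is above replacement fertility.

1.119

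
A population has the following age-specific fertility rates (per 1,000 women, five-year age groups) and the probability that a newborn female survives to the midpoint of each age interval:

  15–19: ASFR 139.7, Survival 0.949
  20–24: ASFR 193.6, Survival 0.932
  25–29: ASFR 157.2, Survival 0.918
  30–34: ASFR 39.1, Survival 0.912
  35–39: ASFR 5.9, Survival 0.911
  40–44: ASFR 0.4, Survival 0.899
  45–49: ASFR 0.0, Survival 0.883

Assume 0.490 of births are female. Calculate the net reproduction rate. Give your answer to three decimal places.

1.222

Proportion female at birth = 0.490.
Each age group contributes 5 × ASFR × survival:
  15–19: 5 × 139.7/1000 × 0.949 = 0.66288
  20–24: 5 × 193.6/1000 × 0.932 = 0.90218
  25–29: 5 × 157.2/1000 × 0.918 = 0.72155
  30–34: 5 × 39.1/1000 × 0.912 = 0.17830
  35–39: 5 × 5.9/1000 × 0.911 = 0.02687
  40–44: 5 × 0.4/1000 × 0.899 = 0.00180
  45–49: 5 × 0.0/1000 × 0.883 = 0.00000
Sum = 2.49358
NRR = 0.490 × 2.49358 = 1.22185
An NRR exceeding 1 indicates intrinsic growth under these rates.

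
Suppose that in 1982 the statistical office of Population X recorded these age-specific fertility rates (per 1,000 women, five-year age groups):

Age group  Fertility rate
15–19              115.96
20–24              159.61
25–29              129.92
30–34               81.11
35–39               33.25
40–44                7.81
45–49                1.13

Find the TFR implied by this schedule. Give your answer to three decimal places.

Sum of ASFRs = 115.96 + 159.61 + 129.92 + 81.11 + 33.25 + 7.81 + 1.13 = 528.79
TFR = 5 × 528.79 / 1000 = 2.64395

2.644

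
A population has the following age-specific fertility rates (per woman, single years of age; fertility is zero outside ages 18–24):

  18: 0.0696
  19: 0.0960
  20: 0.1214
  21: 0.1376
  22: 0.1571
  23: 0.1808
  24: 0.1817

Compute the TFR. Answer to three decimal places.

0.944

Sum of ASFRs = 0.0696 + 0.0960 + 0.1214 + 0.1376 + 0.1571 + 0.1808 + 0.1817 = 0.9442
TFR = 0.9442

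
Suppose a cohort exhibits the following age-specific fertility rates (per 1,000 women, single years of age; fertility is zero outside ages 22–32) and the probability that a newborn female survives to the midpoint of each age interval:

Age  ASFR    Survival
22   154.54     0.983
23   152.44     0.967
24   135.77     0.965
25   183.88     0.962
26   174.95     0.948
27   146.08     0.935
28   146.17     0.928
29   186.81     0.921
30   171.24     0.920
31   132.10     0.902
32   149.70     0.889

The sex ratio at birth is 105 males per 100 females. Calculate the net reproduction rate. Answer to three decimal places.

0.794

Proportion female at birth = 100 / (100 + 105) = 0.48780.
Each age group contributes 1 × ASFR × survival:
  22: 1 × 154.54/1000 × 0.983 = 0.15191
  23: 1 × 152.44/1000 × 0.967 = 0.14741
  24: 1 × 135.77/1000 × 0.965 = 0.13102
  25: 1 × 183.88/1000 × 0.962 = 0.17689
  26: 1 × 174.95/1000 × 0.948 = 0.16585
  27: 1 × 146.08/1000 × 0.935 = 0.13658
  28: 1 × 146.17/1000 × 0.928 = 0.13565
  29: 1 × 186.81/1000 × 0.921 = 0.17205
  30: 1 × 171.24/1000 × 0.920 = 0.15754
  31: 1 × 132.10/1000 × 0.902 = 0.11915
  32: 1 × 149.70/1000 × 0.889 = 0.13308
Sum = 1.62713
NRR = 0.48780 × 1.62713 = 0.79371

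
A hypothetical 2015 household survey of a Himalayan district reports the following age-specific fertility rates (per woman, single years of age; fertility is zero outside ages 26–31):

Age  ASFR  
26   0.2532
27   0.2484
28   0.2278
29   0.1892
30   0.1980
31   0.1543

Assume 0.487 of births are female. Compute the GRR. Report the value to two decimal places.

Proportion female at birth = 0.487.
Sum of ASFRs = 0.2532 + 0.2484 + 0.2278 + 0.1892 + 0.1980 + 0.1543 = 1.2709
TFR = 1.2709
GRR = 0.487 × 1.2709 = 0.61893

0.62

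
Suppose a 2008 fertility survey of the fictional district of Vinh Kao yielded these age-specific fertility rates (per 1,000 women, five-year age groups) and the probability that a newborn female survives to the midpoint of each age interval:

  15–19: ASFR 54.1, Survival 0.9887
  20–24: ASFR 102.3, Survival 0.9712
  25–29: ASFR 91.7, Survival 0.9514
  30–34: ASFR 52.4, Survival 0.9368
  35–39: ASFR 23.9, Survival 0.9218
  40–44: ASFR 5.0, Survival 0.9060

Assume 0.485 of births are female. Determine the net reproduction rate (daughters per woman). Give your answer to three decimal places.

0.766

Proportion female at birth = 0.485.
Each age group contributes 5 × ASFR × survival:
  15–19: 5 × 54.1/1000 × 0.9887 = 0.26744
  20–24: 5 × 102.3/1000 × 0.9712 = 0.49677
  25–29: 5 × 91.7/1000 × 0.9514 = 0.43622
  30–34: 5 × 52.4/1000 × 0.9368 = 0.24544
  35–39: 5 × 23.9/1000 × 0.9218 = 0.11016
  40–44: 5 × 5.0/1000 × 0.9060 = 0.02265
Sum = 1.57868
NRR = 0.485 × 1.57868 = 0.76566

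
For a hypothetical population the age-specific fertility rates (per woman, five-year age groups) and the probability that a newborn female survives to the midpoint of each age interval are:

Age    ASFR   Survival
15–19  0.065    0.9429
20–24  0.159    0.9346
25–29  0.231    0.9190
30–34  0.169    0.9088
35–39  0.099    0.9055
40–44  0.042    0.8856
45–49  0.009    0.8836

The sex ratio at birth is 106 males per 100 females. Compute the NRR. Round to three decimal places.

1.725

Proportion female at birth = 100 / (100 + 106) = 0.48544.
Each age group contributes 5 × ASFR × survival:
  15–19: 5 × 0.065 × 0.9429 = 0.30644
  20–24: 5 × 0.159 × 0.9346 = 0.74301
  25–29: 5 × 0.231 × 0.9190 = 1.06145
  30–34: 5 × 0.169 × 0.9088 = 0.76794
  35–39: 5 × 0.099 × 0.9055 = 0.44822
  40–44: 5 × 0.042 × 0.8856 = 0.18598
  45–49: 5 × 0.009 × 0.8836 = 0.03976
Sum = 3.55280
NRR = 0.48544 × 3.55280 = 1.72467
With NRR above 1 the population is above replacement fertility.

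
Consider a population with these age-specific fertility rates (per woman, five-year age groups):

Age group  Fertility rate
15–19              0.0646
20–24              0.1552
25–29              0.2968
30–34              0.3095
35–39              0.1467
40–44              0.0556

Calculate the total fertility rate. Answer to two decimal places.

5.14

Sum of ASFRs = 0.0646 + 0.1552 + 0.2968 + 0.3095 + 0.1467 + 0.0556 = 1.0284
TFR = 5 × 1.0284 = 5.142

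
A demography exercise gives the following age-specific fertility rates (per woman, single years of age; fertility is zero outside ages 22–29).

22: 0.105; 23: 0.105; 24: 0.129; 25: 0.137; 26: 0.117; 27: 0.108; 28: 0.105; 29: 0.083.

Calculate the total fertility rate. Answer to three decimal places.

0.889

Sum of ASFRs = 0.105 + 0.105 + 0.129 + 0.137 + 0.117 + 0.108 + 0.105 + 0.083 = 0.889
TFR = 0.889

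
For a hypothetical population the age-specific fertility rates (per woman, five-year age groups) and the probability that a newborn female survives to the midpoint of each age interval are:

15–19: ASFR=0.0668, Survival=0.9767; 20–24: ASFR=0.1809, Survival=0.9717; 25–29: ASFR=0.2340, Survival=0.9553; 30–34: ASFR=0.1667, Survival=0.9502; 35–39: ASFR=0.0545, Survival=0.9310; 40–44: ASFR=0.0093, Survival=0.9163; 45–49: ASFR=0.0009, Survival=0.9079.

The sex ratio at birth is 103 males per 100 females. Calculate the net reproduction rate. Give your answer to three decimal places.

Proportion female at birth = 100 / (100 + 103) = 0.49261.
Weighting each age-specific rate by interval width and survival:
  15–19: 5 × 0.0668 × 0.9767 = 0.32622
  20–24: 5 × 0.1809 × 0.9717 = 0.87890
  25–29: 5 × 0.2340 × 0.9553 = 1.11770
  30–34: 5 × 0.1667 × 0.9502 = 0.79199
  35–39: 5 × 0.0545 × 0.9310 = 0.25370
  40–44: 5 × 0.0093 × 0.9163 = 0.04261
  45–49: 5 × 0.0009 × 0.9079 = 0.00409
Sum = 3.41521
NRR = 0.49261 × 3.41521 = 1.68237

1.682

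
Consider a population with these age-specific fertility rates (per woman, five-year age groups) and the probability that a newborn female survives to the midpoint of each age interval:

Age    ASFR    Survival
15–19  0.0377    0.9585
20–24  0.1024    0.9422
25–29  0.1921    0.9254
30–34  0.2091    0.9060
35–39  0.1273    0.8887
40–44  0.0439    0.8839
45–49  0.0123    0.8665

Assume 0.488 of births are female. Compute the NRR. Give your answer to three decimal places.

Proportion female at birth = 0.488.
Survival-weighted fertility by age (5·fₓ·Sₓ):
  15–19: 5 × 0.0377 × 0.9585 = 0.18068
  20–24: 5 × 0.1024 × 0.9422 = 0.48241
  25–29: 5 × 0.1921 × 0.9254 = 0.88885
  30–34: 5 × 0.2091 × 0.9060 = 0.94722
  35–39: 5 × 0.1273 × 0.8887 = 0.56566
  40–44: 5 × 0.0439 × 0.8839 = 0.19402
  45–49: 5 × 0.0123 × 0.8665 = 0.05329
Sum = 3.31213
NRR = 0.488 × 3.31213 = 1.61632
An NRR exceeding 1 indicates intrinsic growth under these rates.

1.616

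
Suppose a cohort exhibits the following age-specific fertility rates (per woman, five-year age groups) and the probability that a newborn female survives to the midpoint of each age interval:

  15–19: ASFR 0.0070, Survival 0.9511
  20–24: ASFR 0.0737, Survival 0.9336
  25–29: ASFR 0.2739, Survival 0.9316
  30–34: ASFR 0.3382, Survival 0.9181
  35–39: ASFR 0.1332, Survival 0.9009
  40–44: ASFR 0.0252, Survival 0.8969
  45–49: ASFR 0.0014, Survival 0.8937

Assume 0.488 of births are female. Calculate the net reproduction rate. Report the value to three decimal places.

Proportion female at birth = 0.488.
Each age group contributes 5 × ASFR × survival:
  15–19: 5 × 0.0070 × 0.9511 = 0.03329
  20–24: 5 × 0.0737 × 0.9336 = 0.34403
  25–29: 5 × 0.2739 × 0.9316 = 1.27583
  30–34: 5 × 0.3382 × 0.9181 = 1.55251
  35–39: 5 × 0.1332 × 0.9009 = 0.60000
  40–44: 5 × 0.0252 × 0.8969 = 0.11301
  45–49: 5 × 0.0014 × 0.8937 = 0.00626
Sum = 3.92493
NRR = 0.488 × 3.92493 = 1.91537
NRR > 1, so each generation more than replaces itself.

1.915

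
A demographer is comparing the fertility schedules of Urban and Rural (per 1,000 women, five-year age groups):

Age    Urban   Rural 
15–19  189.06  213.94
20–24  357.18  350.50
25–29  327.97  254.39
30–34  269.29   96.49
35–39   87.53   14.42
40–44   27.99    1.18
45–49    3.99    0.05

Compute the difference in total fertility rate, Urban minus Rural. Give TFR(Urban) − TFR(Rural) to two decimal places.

1.66

Urban:
  Sum of ASFRs = 189.06 + 357.18 + 327.97 + 269.29 + 87.53 + 27.99 + 3.99 = 1263.01
  TFR = 5 × 1263.01 / 1000 = 6.31505
Rural:
  Sum of ASFRs = 213.94 + 350.50 + 254.39 + 96.49 + 14.42 + 1.18 + 0.05 = 930.97
  TFR = 5 × 930.97 / 1000 = 4.65485
Difference = 6.31505 − 4.65485 = 1.6602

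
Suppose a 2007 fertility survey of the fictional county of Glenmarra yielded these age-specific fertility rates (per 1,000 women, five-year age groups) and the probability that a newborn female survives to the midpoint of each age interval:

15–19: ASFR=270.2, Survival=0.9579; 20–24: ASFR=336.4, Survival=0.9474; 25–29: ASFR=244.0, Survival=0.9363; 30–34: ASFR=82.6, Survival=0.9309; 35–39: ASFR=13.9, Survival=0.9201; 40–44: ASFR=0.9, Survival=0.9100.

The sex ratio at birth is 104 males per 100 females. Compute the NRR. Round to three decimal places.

2.197

Proportion female at birth = 100 / (100 + 104) = 0.49020.
Weighting each age-specific rate by interval width and survival:
  15–19: 5 × 270.2/1000 × 0.9579 = 1.29412
  20–24: 5 × 336.4/1000 × 0.9474 = 1.59353
  25–29: 5 × 244.0/1000 × 0.9363 = 1.14229
  30–34: 5 × 82.6/1000 × 0.9309 = 0.38446
  35–39: 5 × 13.9/1000 × 0.9201 = 0.06395
  40–44: 5 × 0.9/1000 × 0.9100 = 0.00410
Sum = 4.48245
NRR = 0.49020 × 4.48245 = 2.19730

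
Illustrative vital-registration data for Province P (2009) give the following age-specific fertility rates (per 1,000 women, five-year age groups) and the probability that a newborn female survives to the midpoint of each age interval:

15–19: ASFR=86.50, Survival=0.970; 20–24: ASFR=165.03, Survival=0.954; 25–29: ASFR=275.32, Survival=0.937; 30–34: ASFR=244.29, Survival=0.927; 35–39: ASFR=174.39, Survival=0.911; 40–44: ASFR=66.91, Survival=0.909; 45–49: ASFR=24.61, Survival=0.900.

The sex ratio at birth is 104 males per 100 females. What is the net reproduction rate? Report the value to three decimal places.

Proportion female at birth = 100 / (100 + 104) = 0.49020.
Each age group contributes 5 × ASFR × survival:
  15–19: 5 × 86.50/1000 × 0.970 = 0.41953
  20–24: 5 × 165.03/1000 × 0.954 = 0.78719
  25–29: 5 × 275.32/1000 × 0.937 = 1.28987
  30–34: 5 × 244.29/1000 × 0.927 = 1.13228
  35–39: 5 × 174.39/1000 × 0.911 = 0.79435
  40–44: 5 × 66.91/1000 × 0.909 = 0.30411
  45–49: 5 × 24.61/1000 × 0.900 = 0.11075
Sum = 4.83808
NRR = 0.49020 × 4.83808 = 2.37163
With NRR above 1 the population is above replacement fertility.

2.372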